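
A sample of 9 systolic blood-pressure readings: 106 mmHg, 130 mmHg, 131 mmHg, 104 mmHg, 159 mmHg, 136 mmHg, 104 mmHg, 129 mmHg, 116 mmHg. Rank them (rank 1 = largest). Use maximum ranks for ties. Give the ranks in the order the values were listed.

7, 4, 3, 9, 1, 2, 9, 5, 6

Sorted (descending): 159, 136, 131, 130, 129, 116, 106, 104, 104
The 2 values of 104 occupy positions 8–9 → each gets rank 9.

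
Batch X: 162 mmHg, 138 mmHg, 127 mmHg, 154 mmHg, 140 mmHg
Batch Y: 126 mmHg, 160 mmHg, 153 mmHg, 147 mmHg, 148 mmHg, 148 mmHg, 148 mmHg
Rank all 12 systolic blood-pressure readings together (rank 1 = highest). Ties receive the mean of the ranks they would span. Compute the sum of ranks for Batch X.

Sorted (descending): 162, 160, 154, 153, 148, 148, 148, 147, 140, 138, 127, 126
The 3 values of 148 occupy positions 5–7 → average rank 6.
Batch X values → pooled ranks: 162→1, 138→10, 127→11, 154→3, 140→9
Rank sum = 1 + 10 + 11 + 3 + 9 = 34

34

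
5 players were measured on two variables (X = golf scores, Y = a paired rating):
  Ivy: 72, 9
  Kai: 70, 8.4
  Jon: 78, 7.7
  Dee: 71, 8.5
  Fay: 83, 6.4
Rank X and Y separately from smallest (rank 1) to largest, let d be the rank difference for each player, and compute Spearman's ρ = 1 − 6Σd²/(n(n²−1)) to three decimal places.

Ranks of variable 1: 3, 1, 4, 2, 5
Ranks of variable 2: 5, 3, 2, 4, 1
d = r₁ − r₂: -2, -2, 2, -2, 4
d²: 4, 4, 4, 4, 16; Σd² = 32
ρ = 1 − 6·32/(5·24) = 1 − 192/120 = -0.600

-0.600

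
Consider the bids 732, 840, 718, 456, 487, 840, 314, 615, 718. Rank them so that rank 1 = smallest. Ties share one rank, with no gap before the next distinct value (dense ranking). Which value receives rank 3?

487

Sorted (ascending): 314, 456, 487, 615, 718, 718, 732, 840, 840
The 2 values of 718 share dense rank 5.
The 2 values of 840 share dense rank 7.
Remaining distinct values take the next consecutive integers.
Rank 3 → value 487.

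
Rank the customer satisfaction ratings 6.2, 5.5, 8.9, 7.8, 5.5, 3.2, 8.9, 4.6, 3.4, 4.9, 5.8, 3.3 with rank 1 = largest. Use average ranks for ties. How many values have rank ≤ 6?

Sorted (descending): 8.9, 8.9, 7.8, 6.2, 5.8, 5.5, 5.5, 4.9, 4.6, 3.4, 3.3, 3.2
The 2 values of 8.9 occupy positions 1–2 → average rank (1+2)/2 = 1.5.
The 2 values of 5.5 occupy positions 6–7 → average rank (6+7)/2 = 6.5.
Ranks ≤ 6: {1.5, 1.5, 3, 4, 5} → 5 values.

5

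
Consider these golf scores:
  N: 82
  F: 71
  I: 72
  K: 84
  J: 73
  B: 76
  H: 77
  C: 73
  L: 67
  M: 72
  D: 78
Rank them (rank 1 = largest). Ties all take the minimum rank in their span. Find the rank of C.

Sorted (descending): 84, 82, 78, 77, 76, 73, 73, 72, 72, 71, 67
The 2 values of 73 occupy positions 6–7 → each gets rank 6.
The 2 values of 72 occupy positions 8–9 → each gets rank 8.
C has value 73 → rank 6.

6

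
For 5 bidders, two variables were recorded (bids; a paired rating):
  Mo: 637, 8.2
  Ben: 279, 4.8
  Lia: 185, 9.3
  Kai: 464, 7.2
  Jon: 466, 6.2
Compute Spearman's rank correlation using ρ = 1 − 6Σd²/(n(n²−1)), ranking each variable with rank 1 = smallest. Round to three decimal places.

Ranks of variable 1: 5, 2, 1, 3, 4
Ranks of variable 2: 4, 1, 5, 3, 2
d = r₁ − r₂: 1, 1, -4, 0, 2
d²: 1, 1, 16, 0, 4; Σd² = 22
ρ = 1 − 6·22/(5·24) = 1 − 132/120 = -0.100

-0.100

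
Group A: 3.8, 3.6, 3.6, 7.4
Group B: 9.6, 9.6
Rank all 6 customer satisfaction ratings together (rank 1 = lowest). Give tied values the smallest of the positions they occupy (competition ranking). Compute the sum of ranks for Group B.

Sorted (ascending): 3.6, 3.6, 3.8, 7.4, 9.6, 9.6
The 2 values of 3.6 occupy positions 1–2 → each gets rank 1.
The 2 values of 9.6 occupy positions 5–6 → each gets rank 5.
Group B values → pooled ranks: 9.6→5, 9.6→5
Rank sum = 5 + 5 = 10

10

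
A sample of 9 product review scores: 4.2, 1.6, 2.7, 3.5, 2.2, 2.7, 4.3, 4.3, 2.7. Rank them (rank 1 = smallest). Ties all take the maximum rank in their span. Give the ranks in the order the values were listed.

7, 1, 5, 6, 2, 5, 9, 9, 5

Sorted (ascending): 1.6, 2.2, 2.7, 2.7, 2.7, 3.5, 4.2, 4.3, 4.3
The 3 values of 2.7 occupy positions 3–5 → each gets rank 5.
The 2 values of 4.3 occupy positions 8–9 → each gets rank 9.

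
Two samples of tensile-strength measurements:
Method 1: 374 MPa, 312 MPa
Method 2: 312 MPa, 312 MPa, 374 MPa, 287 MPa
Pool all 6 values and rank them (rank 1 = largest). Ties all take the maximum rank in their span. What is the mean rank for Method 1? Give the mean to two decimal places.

Sorted (descending): 374, 374, 312, 312, 312, 287
The 2 values of 374 occupy positions 1–2 → each gets rank 2.
The 3 values of 312 occupy positions 3–5 → each gets rank 5.
Method 1 values → pooled ranks: 374→2, 312→5
Mean rank = (2 + 5) / 2 = 3.50

3.50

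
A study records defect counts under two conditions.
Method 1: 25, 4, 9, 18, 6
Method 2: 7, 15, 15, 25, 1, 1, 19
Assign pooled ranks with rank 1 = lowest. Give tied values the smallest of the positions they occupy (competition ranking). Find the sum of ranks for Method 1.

33

Sorted (ascending): 1, 1, 4, 6, 7, 9, 15, 15, 18, 19, 25, 25
The 2 values of 1 occupy positions 1–2 → each gets rank 1.
The 2 values of 15 occupy positions 7–8 → each gets rank 7.
The 2 values of 25 occupy positions 11–12 → each gets rank 11.
Method 1 values → pooled ranks: 25→11, 4→3, 9→6, 18→9, 6→4
Rank sum = 11 + 3 + 6 + 9 + 4 = 33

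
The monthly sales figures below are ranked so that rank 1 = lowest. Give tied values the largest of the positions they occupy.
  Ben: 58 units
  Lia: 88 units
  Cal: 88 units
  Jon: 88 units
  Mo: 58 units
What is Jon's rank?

Sorted (ascending): 58, 58, 88, 88, 88
The 2 values of 58 occupy positions 1–2 → each gets rank 2.
The 3 values of 88 occupy positions 3–5 → each gets rank 5.
Jon has value 88 units → rank 5.

5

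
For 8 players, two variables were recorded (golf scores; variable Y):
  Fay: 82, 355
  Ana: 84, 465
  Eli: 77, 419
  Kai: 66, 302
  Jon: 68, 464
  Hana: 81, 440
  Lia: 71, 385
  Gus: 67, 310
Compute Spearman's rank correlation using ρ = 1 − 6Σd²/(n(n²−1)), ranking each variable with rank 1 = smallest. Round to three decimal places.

0.619

Ranks of variable 1: 7, 8, 5, 1, 3, 6, 4, 2
Ranks of variable 2: 3, 8, 5, 1, 7, 6, 4, 2
d = r₁ − r₂: 4, 0, 0, 0, -4, 0, 0, 0
d²: 16, 0, 0, 0, 16, 0, 0, 0; Σd² = 32
ρ = 1 − 6·32/(8·63) = 1 − 192/504 = 0.619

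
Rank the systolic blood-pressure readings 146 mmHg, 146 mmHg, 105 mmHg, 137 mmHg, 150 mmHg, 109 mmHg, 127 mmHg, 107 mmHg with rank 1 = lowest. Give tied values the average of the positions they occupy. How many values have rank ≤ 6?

5

Sorted (ascending): 105, 107, 109, 127, 137, 146, 146, 150
The 2 values of 146 occupy positions 6–7 → average rank (6+7)/2 = 6.5.
Ranks ≤ 6: {1, 2, 3, 4, 5} → 5 values.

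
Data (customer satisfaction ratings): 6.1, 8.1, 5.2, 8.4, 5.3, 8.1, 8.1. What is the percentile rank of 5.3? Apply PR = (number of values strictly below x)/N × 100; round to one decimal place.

14.3

N = 7.
Strictly below 5.3: 1. Equal to 5.3: 1.
PR = 1/7 × 100 = 14.3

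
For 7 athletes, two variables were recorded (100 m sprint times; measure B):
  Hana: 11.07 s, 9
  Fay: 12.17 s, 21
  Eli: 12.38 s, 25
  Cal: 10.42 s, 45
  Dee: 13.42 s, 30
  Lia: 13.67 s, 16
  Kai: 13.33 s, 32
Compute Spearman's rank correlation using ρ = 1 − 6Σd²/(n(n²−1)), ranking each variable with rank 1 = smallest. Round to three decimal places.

Ranks of variable 1: 2, 3, 4, 1, 6, 7, 5
Ranks of variable 2: 1, 3, 4, 7, 5, 2, 6
d = r₁ − r₂: 1, 0, 0, -6, 1, 5, -1
d²: 1, 0, 0, 36, 1, 25, 1; Σd² = 64
ρ = 1 − 6·64/(7·48) = 1 − 384/336 = -0.143

-0.143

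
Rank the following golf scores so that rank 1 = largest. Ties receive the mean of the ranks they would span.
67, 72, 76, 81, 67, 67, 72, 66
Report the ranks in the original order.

Sorted (descending): 81, 76, 72, 72, 67, 67, 67, 66
The 2 values of 72 occupy positions 3–4 → average rank (3+4)/2 = 3.5.
The 3 values of 67 occupy positions 5–7 → average rank 6.

6, 3.5, 2, 1, 6, 6, 3.5, 8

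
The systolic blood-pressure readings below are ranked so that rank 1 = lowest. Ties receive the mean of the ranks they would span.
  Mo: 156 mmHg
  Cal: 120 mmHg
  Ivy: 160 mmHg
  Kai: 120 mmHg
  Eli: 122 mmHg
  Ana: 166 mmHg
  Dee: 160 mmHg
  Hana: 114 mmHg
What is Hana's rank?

Sorted (ascending): 114, 120, 120, 122, 156, 160, 160, 166
The 2 values of 120 occupy positions 2–3 → average rank (2+3)/2 = 2.5.
The 2 values of 160 occupy positions 6–7 → average rank (6+7)/2 = 6.5.
Hana has value 114 mmHg → rank 1.

1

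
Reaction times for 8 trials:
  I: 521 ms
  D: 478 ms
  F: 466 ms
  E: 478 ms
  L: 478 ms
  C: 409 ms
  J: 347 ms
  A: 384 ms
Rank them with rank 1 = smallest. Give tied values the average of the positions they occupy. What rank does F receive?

4

Sorted (ascending): 347, 384, 409, 466, 478, 478, 478, 521
The 3 values of 478 occupy positions 5–7 → average rank 6.
F has value 466 ms → rank 4.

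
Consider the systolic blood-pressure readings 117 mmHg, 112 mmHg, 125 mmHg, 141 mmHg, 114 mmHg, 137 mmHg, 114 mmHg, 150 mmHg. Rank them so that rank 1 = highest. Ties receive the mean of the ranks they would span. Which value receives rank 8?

112

Sorted (descending): 150, 141, 137, 125, 117, 114, 114, 112
The 2 values of 114 occupy positions 6–7 → average rank (6+7)/2 = 6.5.
Rank 8 → value 112.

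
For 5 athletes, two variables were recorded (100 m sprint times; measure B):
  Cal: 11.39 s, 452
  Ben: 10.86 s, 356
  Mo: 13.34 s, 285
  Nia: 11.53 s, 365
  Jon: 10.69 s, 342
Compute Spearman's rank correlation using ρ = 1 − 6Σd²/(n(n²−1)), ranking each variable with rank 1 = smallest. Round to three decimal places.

-0.100

Ranks of variable 1: 3, 2, 5, 4, 1
Ranks of variable 2: 5, 3, 1, 4, 2
d = r₁ − r₂: -2, -1, 4, 0, -1
d²: 4, 1, 16, 0, 1; Σd² = 22
ρ = 1 − 6·22/(5·24) = 1 − 132/120 = -0.100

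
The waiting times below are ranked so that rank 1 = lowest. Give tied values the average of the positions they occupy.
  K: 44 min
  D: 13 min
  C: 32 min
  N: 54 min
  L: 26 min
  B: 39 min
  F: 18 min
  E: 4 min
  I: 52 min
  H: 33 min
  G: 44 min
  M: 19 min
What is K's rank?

9.5

Sorted (ascending): 4, 13, 18, 19, 26, 32, 33, 39, 44, 44, 52, 54
The 2 values of 44 occupy positions 9–10 → average rank (9+10)/2 = 9.5.
K has value 44 min → rank 9.5.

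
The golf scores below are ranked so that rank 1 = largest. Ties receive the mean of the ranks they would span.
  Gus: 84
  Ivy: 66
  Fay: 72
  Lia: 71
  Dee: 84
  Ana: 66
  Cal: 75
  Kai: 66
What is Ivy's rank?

Sorted (descending): 84, 84, 75, 72, 71, 66, 66, 66
The 2 values of 84 occupy positions 1–2 → average rank (1+2)/2 = 1.5.
The 3 values of 66 occupy positions 6–8 → average rank 7.
Ivy has value 66 → rank 7.

7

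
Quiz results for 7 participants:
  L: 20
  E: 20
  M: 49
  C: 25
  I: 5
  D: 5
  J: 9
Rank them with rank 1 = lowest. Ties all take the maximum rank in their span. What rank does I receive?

2

Sorted (ascending): 5, 5, 9, 20, 20, 25, 49
The 2 values of 5 occupy positions 1–2 → each gets rank 2.
The 2 values of 20 occupy positions 4–5 → each gets rank 5.
I has value 5 → rank 2.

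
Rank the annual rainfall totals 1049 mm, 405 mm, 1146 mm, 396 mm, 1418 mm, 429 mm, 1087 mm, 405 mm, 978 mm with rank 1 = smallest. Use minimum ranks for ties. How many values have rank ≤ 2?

3

Sorted (ascending): 396, 405, 405, 429, 978, 1049, 1087, 1146, 1418
The 2 values of 405 occupy positions 2–3 → each gets rank 2.
Ranks ≤ 2: {1, 2, 2} → 3 values.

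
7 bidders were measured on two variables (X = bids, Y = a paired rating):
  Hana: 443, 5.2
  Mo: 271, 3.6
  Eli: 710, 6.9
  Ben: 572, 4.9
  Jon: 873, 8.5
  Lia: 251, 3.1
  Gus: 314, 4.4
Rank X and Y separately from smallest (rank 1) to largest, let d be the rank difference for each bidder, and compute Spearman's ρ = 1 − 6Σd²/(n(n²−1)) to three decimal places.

Ranks of variable 1: 4, 2, 6, 5, 7, 1, 3
Ranks of variable 2: 5, 2, 6, 4, 7, 1, 3
d = r₁ − r₂: -1, 0, 0, 1, 0, 0, 0
d²: 1, 0, 0, 1, 0, 0, 0; Σd² = 2
ρ = 1 − 6·2/(7·48) = 1 − 12/336 = 0.964

0.964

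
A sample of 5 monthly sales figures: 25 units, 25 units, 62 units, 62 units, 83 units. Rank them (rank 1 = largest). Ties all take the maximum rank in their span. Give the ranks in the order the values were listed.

Sorted (descending): 83, 62, 62, 25, 25
The 2 values of 62 occupy positions 2–3 → each gets rank 3.
The 2 values of 25 occupy positions 4–5 → each gets rank 5.

5, 5, 3, 3, 1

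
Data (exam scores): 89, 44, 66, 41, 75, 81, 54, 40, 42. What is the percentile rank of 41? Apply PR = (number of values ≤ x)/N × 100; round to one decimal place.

N = 9.
Strictly below 41: 1. Equal to 41: 1.
PR = 2/9 × 100 = 22.2

22.2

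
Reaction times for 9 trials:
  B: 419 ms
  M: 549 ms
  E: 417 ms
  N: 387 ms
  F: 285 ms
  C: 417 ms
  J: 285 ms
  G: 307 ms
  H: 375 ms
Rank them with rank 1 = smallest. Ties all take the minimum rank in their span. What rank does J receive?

Sorted (ascending): 285, 285, 307, 375, 387, 417, 417, 419, 549
The 2 values of 285 occupy positions 1–2 → each gets rank 1.
The 2 values of 417 occupy positions 6–7 → each gets rank 6.
J has value 285 ms → rank 1.

1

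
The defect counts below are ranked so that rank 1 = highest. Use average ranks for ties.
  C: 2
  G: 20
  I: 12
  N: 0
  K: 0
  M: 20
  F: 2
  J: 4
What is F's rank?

5.5

Sorted (descending): 20, 20, 12, 4, 2, 2, 0, 0
The 2 values of 20 occupy positions 1–2 → average rank (1+2)/2 = 1.5.
The 2 values of 2 occupy positions 5–6 → average rank (5+6)/2 = 5.5.
The 2 values of 0 occupy positions 7–8 → average rank (7+8)/2 = 7.5.
F has value 2 → rank 5.5.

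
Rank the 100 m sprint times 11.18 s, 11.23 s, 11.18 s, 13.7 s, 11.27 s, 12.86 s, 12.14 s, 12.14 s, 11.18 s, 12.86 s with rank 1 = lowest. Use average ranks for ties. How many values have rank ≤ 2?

Sorted (ascending): 11.18, 11.18, 11.18, 11.23, 11.27, 12.14, 12.14, 12.86, 12.86, 13.7
The 3 values of 11.18 occupy positions 1–3 → average rank 2.
The 2 values of 12.14 occupy positions 6–7 → average rank (6+7)/2 = 6.5.
The 2 values of 12.86 occupy positions 8–9 → average rank (8+9)/2 = 8.5.
Ranks ≤ 2: {2, 2, 2} → 3 values.

3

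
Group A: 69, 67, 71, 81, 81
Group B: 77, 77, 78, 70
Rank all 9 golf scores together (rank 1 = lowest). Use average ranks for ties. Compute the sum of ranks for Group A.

Sorted (ascending): 67, 69, 70, 71, 77, 77, 78, 81, 81
The 2 values of 77 occupy positions 5–6 → average rank (5+6)/2 = 5.5.
The 2 values of 81 occupy positions 8–9 → average rank (8+9)/2 = 8.5.
Group A values → pooled ranks: 69→2, 67→1, 71→4, 81→8.5, 81→8.5
Rank sum = 2 + 1 + 4 + 8.5 + 8.5 = 24

24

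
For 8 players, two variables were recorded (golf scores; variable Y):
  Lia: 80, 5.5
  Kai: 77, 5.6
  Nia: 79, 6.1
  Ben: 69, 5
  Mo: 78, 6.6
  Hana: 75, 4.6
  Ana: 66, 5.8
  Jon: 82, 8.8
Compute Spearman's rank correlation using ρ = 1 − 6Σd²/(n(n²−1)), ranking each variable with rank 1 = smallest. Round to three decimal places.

Ranks of variable 1: 7, 4, 6, 2, 5, 3, 1, 8
Ranks of variable 2: 3, 4, 6, 2, 7, 1, 5, 8
d = r₁ − r₂: 4, 0, 0, 0, -2, 2, -4, 0
d²: 16, 0, 0, 0, 4, 4, 16, 0; Σd² = 40
ρ = 1 − 6·40/(8·63) = 1 − 240/504 = 0.524

0.524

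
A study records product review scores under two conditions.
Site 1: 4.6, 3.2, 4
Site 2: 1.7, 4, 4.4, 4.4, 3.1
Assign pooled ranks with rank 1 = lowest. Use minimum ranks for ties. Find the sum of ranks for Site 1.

Sorted (ascending): 1.7, 3.1, 3.2, 4, 4, 4.4, 4.4, 4.6
The 2 values of 4 occupy positions 4–5 → each gets rank 4.
The 2 values of 4.4 occupy positions 6–7 → each gets rank 6.
Site 1 values → pooled ranks: 4.6→8, 3.2→3, 4→4
Rank sum = 8 + 3 + 4 = 15

15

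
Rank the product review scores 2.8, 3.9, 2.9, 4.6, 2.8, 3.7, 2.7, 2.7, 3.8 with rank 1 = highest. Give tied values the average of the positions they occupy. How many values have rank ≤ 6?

5

Sorted (descending): 4.6, 3.9, 3.8, 3.7, 2.9, 2.8, 2.8, 2.7, 2.7
The 2 values of 2.8 occupy positions 6–7 → average rank (6+7)/2 = 6.5.
The 2 values of 2.7 occupy positions 8–9 → average rank (8+9)/2 = 8.5.
Ranks ≤ 6: {1, 2, 3, 4, 5} → 5 values.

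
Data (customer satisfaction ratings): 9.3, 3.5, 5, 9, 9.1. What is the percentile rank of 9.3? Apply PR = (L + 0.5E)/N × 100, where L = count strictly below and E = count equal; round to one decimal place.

N = 5.
Strictly below 9.3: 4. Equal to 9.3: 1.
PR = (4 + 0.5·1)/5 × 100 = 90.0

90.0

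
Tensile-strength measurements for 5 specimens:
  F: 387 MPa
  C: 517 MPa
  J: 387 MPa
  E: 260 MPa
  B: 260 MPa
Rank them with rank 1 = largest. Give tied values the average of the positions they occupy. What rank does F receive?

Sorted (descending): 517, 387, 387, 260, 260
The 2 values of 387 occupy positions 2–3 → average rank (2+3)/2 = 2.5.
The 2 values of 260 occupy positions 4–5 → average rank (4+5)/2 = 4.5.
F has value 387 MPa → rank 2.5.

2.5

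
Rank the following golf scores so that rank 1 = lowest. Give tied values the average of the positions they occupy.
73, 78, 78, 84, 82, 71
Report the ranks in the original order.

Sorted (ascending): 71, 73, 78, 78, 82, 84
The 2 values of 78 occupy positions 3–4 → average rank (3+4)/2 = 3.5.

2, 3.5, 3.5, 6, 5, 1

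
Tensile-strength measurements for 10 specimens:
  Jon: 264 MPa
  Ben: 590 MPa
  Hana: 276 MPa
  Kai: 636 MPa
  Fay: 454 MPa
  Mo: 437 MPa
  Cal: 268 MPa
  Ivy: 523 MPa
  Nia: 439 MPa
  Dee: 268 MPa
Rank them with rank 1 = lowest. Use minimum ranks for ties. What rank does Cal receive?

Sorted (ascending): 264, 268, 268, 276, 437, 439, 454, 523, 590, 636
The 2 values of 268 occupy positions 2–3 → each gets rank 2.
Cal has value 268 MPa → rank 2.

2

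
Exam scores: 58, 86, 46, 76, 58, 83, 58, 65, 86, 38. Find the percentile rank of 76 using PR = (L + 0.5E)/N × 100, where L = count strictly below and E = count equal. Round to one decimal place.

65.0

N = 10.
Strictly below 76: 6. Equal to 76: 1.
PR = (6 + 0.5·1)/10 × 100 = 65.0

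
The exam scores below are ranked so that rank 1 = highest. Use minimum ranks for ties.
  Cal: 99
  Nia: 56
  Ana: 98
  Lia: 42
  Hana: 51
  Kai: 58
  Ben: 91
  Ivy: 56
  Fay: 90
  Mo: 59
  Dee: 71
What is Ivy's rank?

8

Sorted (descending): 99, 98, 91, 90, 71, 59, 58, 56, 56, 51, 42
The 2 values of 56 occupy positions 8–9 → each gets rank 8.
Ivy has value 56 → rank 8.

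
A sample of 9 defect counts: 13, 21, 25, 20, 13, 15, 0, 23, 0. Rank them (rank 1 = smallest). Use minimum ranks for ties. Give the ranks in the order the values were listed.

Sorted (ascending): 0, 0, 13, 13, 15, 20, 21, 23, 25
The 2 values of 0 occupy positions 1–2 → each gets rank 1.
The 2 values of 13 occupy positions 3–4 → each gets rank 3.

3, 7, 9, 6, 3, 5, 1, 8, 1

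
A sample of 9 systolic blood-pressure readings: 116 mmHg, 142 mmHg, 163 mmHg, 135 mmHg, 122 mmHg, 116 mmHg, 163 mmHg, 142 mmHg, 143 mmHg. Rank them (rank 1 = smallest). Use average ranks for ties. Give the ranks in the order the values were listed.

1.5, 5.5, 8.5, 4, 3, 1.5, 8.5, 5.5, 7

Sorted (ascending): 116, 116, 122, 135, 142, 142, 143, 163, 163
The 2 values of 116 occupy positions 1–2 → average rank (1+2)/2 = 1.5.
The 2 values of 142 occupy positions 5–6 → average rank (5+6)/2 = 5.5.
The 2 values of 163 occupy positions 8–9 → average rank (8+9)/2 = 8.5.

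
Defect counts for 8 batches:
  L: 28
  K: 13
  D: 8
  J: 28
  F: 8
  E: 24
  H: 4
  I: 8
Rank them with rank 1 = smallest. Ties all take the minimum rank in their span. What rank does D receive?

Sorted (ascending): 4, 8, 8, 8, 13, 24, 28, 28
The 3 values of 8 occupy positions 2–4 → each gets rank 2.
The 2 values of 28 occupy positions 7–8 → each gets rank 7.
D has value 8 → rank 2.

2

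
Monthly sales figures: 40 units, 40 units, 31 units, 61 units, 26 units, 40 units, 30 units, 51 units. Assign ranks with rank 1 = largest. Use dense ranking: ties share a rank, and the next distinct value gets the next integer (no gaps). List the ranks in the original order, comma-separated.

Sorted (descending): 61, 51, 40, 40, 40, 31, 30, 26
The 3 values of 40 share dense rank 3.
Remaining distinct values take the next consecutive integers.

3, 3, 4, 1, 6, 3, 5, 2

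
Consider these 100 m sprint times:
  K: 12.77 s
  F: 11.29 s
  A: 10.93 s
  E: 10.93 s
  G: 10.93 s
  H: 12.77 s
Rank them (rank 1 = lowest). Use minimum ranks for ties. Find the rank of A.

Sorted (ascending): 10.93, 10.93, 10.93, 11.29, 12.77, 12.77
The 3 values of 10.93 occupy positions 1–3 → each gets rank 1.
The 2 values of 12.77 occupy positions 5–6 → each gets rank 5.
A has value 10.93 s → rank 1.

1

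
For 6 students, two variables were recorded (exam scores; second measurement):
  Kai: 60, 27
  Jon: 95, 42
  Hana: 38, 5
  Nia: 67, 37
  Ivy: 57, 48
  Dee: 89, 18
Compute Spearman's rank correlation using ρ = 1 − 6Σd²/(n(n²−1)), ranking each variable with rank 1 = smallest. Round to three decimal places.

Ranks of variable 1: 3, 6, 1, 4, 2, 5
Ranks of variable 2: 3, 5, 1, 4, 6, 2
d = r₁ − r₂: 0, 1, 0, 0, -4, 3
d²: 0, 1, 0, 0, 16, 9; Σd² = 26
ρ = 1 − 6·26/(6·35) = 1 − 156/210 = 0.257

0.257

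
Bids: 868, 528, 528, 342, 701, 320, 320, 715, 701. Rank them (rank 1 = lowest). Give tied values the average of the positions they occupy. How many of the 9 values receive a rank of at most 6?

5

Sorted (ascending): 320, 320, 342, 528, 528, 701, 701, 715, 868
The 2 values of 320 occupy positions 1–2 → average rank (1+2)/2 = 1.5.
The 2 values of 528 occupy positions 4–5 → average rank (4+5)/2 = 4.5.
The 2 values of 701 occupy positions 6–7 → average rank (6+7)/2 = 6.5.
Ranks ≤ 6: {1.5, 1.5, 3, 4.5, 4.5} → 5 values.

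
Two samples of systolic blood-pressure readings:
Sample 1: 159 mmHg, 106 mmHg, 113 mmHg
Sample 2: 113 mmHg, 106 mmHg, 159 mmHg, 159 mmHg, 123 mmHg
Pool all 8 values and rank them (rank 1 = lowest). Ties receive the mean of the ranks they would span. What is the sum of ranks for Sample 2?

24

Sorted (ascending): 106, 106, 113, 113, 123, 159, 159, 159
The 2 values of 106 occupy positions 1–2 → average rank (1+2)/2 = 1.5.
The 2 values of 113 occupy positions 3–4 → average rank (3+4)/2 = 3.5.
The 3 values of 159 occupy positions 6–8 → average rank 7.
Sample 2 values → pooled ranks: 113→3.5, 106→1.5, 159→7, 159→7, 123→5
Rank sum = 3.5 + 1.5 + 7 + 7 + 5 = 24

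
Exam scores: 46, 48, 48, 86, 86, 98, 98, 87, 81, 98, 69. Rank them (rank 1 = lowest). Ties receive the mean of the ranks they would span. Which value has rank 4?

69

Sorted (ascending): 46, 48, 48, 69, 81, 86, 86, 87, 98, 98, 98
The 2 values of 48 occupy positions 2–3 → average rank (2+3)/2 = 2.5.
The 2 values of 86 occupy positions 6–7 → average rank (6+7)/2 = 6.5.
The 3 values of 98 occupy positions 9–11 → average rank 10.
Rank 4 → value 69.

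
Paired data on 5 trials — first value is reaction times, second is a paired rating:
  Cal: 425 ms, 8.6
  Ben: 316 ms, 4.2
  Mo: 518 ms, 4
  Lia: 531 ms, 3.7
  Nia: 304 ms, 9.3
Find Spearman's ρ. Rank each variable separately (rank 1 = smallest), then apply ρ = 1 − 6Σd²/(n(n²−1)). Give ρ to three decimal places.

-0.900

Ranks of variable 1: 3, 2, 4, 5, 1
Ranks of variable 2: 4, 3, 2, 1, 5
d = r₁ − r₂: -1, -1, 2, 4, -4
d²: 1, 1, 4, 16, 16; Σd² = 38
ρ = 1 − 6·38/(5·24) = 1 − 228/120 = -0.900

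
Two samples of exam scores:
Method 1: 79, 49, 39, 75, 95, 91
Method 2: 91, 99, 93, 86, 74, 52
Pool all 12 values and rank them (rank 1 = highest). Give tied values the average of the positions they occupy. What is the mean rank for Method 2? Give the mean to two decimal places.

5.58

Sorted (descending): 99, 95, 93, 91, 91, 86, 79, 75, 74, 52, 49, 39
The 2 values of 91 occupy positions 4–5 → average rank (4+5)/2 = 4.5.
Method 2 values → pooled ranks: 91→4.5, 99→1, 93→3, 86→6, 74→9, 52→10
Mean rank = (4.5 + 1 + 3 + 6 + 9 + 10) / 6 = 5.58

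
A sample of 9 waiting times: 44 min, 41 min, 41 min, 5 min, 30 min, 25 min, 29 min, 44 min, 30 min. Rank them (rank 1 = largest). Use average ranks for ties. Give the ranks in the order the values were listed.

Sorted (descending): 44, 44, 41, 41, 30, 30, 29, 25, 5
The 2 values of 44 occupy positions 1–2 → average rank (1+2)/2 = 1.5.
The 2 values of 41 occupy positions 3–4 → average rank (3+4)/2 = 3.5.
The 2 values of 30 occupy positions 5–6 → average rank (5+6)/2 = 5.5.

1.5, 3.5, 3.5, 9, 5.5, 8, 7, 1.5, 5.5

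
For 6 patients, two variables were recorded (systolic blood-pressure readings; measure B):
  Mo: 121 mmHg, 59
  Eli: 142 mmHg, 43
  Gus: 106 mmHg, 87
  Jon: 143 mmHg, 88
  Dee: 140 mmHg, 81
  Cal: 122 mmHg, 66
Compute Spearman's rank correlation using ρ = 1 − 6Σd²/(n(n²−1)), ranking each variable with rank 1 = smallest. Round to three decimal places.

0.086

Ranks of variable 1: 2, 5, 1, 6, 4, 3
Ranks of variable 2: 2, 1, 5, 6, 4, 3
d = r₁ − r₂: 0, 4, -4, 0, 0, 0
d²: 0, 16, 16, 0, 0, 0; Σd² = 32
ρ = 1 − 6·32/(6·35) = 1 − 192/210 = 0.086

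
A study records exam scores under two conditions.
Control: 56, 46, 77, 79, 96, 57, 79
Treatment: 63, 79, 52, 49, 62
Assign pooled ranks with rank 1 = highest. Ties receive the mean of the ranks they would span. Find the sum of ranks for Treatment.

Sorted (descending): 96, 79, 79, 79, 77, 63, 62, 57, 56, 52, 49, 46
The 3 values of 79 occupy positions 2–4 → average rank 3.
Treatment values → pooled ranks: 63→6, 79→3, 52→10, 49→11, 62→7
Rank sum = 6 + 3 + 10 + 11 + 7 = 37

37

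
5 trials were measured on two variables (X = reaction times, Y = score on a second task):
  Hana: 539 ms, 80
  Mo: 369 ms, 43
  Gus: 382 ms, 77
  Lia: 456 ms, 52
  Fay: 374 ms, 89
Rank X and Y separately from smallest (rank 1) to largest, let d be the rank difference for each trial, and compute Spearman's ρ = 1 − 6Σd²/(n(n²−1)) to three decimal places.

0.300

Ranks of variable 1: 5, 1, 3, 4, 2
Ranks of variable 2: 4, 1, 3, 2, 5
d = r₁ − r₂: 1, 0, 0, 2, -3
d²: 1, 0, 0, 4, 9; Σd² = 14
ρ = 1 − 6·14/(5·24) = 1 − 84/120 = 0.300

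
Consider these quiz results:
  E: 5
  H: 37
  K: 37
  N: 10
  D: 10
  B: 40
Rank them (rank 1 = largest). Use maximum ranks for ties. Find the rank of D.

Sorted (descending): 40, 37, 37, 10, 10, 5
The 2 values of 37 occupy positions 2–3 → each gets rank 3.
The 2 values of 10 occupy positions 4–5 → each gets rank 5.
D has value 10 → rank 5.

5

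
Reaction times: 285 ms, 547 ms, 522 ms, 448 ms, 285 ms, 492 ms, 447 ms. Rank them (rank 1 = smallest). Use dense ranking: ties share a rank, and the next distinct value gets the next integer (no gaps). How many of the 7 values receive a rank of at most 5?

6

Sorted (ascending): 285, 285, 447, 448, 492, 522, 547
The 2 values of 285 share dense rank 1.
Remaining distinct values take the next consecutive integers.
Ranks ≤ 5: {1, 1, 2, 3, 4, 5} → 6 values.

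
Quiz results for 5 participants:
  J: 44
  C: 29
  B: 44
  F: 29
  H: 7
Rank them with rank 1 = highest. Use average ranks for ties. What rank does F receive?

3.5

Sorted (descending): 44, 44, 29, 29, 7
The 2 values of 44 occupy positions 1–2 → average rank (1+2)/2 = 1.5.
The 2 values of 29 occupy positions 3–4 → average rank (3+4)/2 = 3.5.
F has value 29 → rank 3.5.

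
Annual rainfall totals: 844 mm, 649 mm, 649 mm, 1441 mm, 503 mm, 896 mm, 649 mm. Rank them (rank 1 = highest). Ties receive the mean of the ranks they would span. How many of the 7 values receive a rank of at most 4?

3

Sorted (descending): 1441, 896, 844, 649, 649, 649, 503
The 3 values of 649 occupy positions 4–6 → average rank 5.
Ranks ≤ 4: {1, 2, 3} → 3 values.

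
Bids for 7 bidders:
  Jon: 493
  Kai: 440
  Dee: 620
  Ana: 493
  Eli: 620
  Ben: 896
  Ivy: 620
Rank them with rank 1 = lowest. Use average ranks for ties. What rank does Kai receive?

Sorted (ascending): 440, 493, 493, 620, 620, 620, 896
The 2 values of 493 occupy positions 2–3 → average rank (2+3)/2 = 2.5.
The 3 values of 620 occupy positions 4–6 → average rank 5.
Kai has value 440 → rank 1.

1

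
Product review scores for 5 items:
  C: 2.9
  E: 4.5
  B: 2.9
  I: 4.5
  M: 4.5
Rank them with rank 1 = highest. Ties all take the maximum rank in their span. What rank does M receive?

3

Sorted (descending): 4.5, 4.5, 4.5, 2.9, 2.9
The 3 values of 4.5 occupy positions 1–3 → each gets rank 3.
The 2 values of 2.9 occupy positions 4–5 → each gets rank 5.
M has value 4.5 → rank 3.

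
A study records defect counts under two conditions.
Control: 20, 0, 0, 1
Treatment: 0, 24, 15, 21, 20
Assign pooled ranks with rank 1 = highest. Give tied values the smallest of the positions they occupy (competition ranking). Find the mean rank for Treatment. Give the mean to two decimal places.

3.60

Sorted (descending): 24, 21, 20, 20, 15, 1, 0, 0, 0
The 2 values of 20 occupy positions 3–4 → each gets rank 3.
The 3 values of 0 occupy positions 7–9 → each gets rank 7.
Treatment values → pooled ranks: 0→7, 24→1, 15→5, 21→2, 20→3
Mean rank = (7 + 1 + 5 + 2 + 3) / 5 = 3.60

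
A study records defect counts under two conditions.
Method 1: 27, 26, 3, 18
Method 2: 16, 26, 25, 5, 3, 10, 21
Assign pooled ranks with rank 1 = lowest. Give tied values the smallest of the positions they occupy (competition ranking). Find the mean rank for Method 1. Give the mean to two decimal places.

Sorted (ascending): 3, 3, 5, 10, 16, 18, 21, 25, 26, 26, 27
The 2 values of 3 occupy positions 1–2 → each gets rank 1.
The 2 values of 26 occupy positions 9–10 → each gets rank 9.
Method 1 values → pooled ranks: 27→11, 26→9, 3→1, 18→6
Mean rank = (11 + 9 + 1 + 6) / 4 = 6.75

6.75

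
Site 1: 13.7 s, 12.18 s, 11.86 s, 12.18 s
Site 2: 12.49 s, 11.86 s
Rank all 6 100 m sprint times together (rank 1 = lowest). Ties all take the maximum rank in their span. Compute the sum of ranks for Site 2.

7

Sorted (ascending): 11.86, 11.86, 12.18, 12.18, 12.49, 13.7
The 2 values of 11.86 occupy positions 1–2 → each gets rank 2.
The 2 values of 12.18 occupy positions 3–4 → each gets rank 4.
Site 2 values → pooled ranks: 12.49→5, 11.86→2
Rank sum = 5 + 2 = 7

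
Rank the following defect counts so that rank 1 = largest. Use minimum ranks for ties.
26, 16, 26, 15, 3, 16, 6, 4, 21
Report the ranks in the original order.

Sorted (descending): 26, 26, 21, 16, 16, 15, 6, 4, 3
The 2 values of 26 occupy positions 1–2 → each gets rank 1.
The 2 values of 16 occupy positions 4–5 → each gets rank 4.

1, 4, 1, 6, 9, 4, 7, 8, 3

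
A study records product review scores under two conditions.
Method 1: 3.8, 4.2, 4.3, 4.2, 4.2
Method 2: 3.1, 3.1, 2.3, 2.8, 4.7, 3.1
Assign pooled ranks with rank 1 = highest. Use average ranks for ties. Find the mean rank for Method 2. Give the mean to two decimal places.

Sorted (descending): 4.7, 4.3, 4.2, 4.2, 4.2, 3.8, 3.1, 3.1, 3.1, 2.8, 2.3
The 3 values of 4.2 occupy positions 3–5 → average rank 4.
The 3 values of 3.1 occupy positions 7–9 → average rank 8.
Method 2 values → pooled ranks: 3.1→8, 3.1→8, 2.3→11, 2.8→10, 4.7→1, 3.1→8
Mean rank = (8 + 8 + 11 + 10 + 1 + 8) / 6 = 7.67

7.67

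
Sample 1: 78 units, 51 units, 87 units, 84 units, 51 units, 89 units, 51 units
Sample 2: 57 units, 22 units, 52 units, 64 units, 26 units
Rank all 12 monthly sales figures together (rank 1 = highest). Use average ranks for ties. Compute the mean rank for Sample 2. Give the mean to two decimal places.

8.20

Sorted (descending): 89, 87, 84, 78, 64, 57, 52, 51, 51, 51, 26, 22
The 3 values of 51 occupy positions 8–10 → average rank 9.
Sample 2 values → pooled ranks: 57→6, 22→12, 52→7, 64→5, 26→11
Mean rank = (6 + 12 + 7 + 5 + 11) / 5 = 8.20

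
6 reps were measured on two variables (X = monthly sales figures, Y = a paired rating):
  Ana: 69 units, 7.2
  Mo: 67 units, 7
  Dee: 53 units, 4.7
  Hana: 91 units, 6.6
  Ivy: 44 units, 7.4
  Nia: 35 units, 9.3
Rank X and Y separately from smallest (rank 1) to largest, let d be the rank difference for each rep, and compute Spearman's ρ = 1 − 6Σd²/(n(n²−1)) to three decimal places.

-0.600

Ranks of variable 1: 5, 4, 3, 6, 2, 1
Ranks of variable 2: 4, 3, 1, 2, 5, 6
d = r₁ − r₂: 1, 1, 2, 4, -3, -5
d²: 1, 1, 4, 16, 9, 25; Σd² = 56
ρ = 1 − 6·56/(6·35) = 1 − 336/210 = -0.600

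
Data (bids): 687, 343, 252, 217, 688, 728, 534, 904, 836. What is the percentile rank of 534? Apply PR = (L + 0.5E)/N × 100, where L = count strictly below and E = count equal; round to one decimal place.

38.9

N = 9.
Strictly below 534: 3. Equal to 534: 1.
PR = (3 + 0.5·1)/9 × 100 = 38.9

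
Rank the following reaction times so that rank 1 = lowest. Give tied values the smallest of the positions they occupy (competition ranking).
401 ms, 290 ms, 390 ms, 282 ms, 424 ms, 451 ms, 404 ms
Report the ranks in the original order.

Sorted (ascending): 282, 290, 390, 401, 404, 424, 451
No ties — each value takes its position as its rank.

4, 2, 3, 1, 6, 7, 5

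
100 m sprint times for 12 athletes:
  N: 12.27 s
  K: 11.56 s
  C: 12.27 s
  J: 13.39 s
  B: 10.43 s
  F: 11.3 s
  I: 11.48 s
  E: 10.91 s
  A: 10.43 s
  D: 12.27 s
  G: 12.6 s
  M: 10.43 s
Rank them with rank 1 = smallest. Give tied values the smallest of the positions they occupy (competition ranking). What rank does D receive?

Sorted (ascending): 10.43, 10.43, 10.43, 10.91, 11.3, 11.48, 11.56, 12.27, 12.27, 12.27, 12.6, 13.39
The 3 values of 10.43 occupy positions 1–3 → each gets rank 1.
The 3 values of 12.27 occupy positions 8–10 → each gets rank 8.
D has value 12.27 s → rank 8.

8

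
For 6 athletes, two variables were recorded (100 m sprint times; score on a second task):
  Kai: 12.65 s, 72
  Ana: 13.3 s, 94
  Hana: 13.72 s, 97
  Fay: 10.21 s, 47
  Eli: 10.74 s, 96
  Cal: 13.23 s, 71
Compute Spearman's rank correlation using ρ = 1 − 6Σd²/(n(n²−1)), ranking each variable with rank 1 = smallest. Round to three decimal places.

0.600

Ranks of variable 1: 3, 5, 6, 1, 2, 4
Ranks of variable 2: 3, 4, 6, 1, 5, 2
d = r₁ − r₂: 0, 1, 0, 0, -3, 2
d²: 0, 1, 0, 0, 9, 4; Σd² = 14
ρ = 1 − 6·14/(6·35) = 1 − 84/210 = 0.600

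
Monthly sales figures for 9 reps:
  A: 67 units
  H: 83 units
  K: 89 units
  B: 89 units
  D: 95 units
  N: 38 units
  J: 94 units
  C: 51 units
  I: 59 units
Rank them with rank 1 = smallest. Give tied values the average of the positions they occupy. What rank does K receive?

Sorted (ascending): 38, 51, 59, 67, 83, 89, 89, 94, 95
The 2 values of 89 occupy positions 6–7 → average rank (6+7)/2 = 6.5.
K has value 89 units → rank 6.5.

6.5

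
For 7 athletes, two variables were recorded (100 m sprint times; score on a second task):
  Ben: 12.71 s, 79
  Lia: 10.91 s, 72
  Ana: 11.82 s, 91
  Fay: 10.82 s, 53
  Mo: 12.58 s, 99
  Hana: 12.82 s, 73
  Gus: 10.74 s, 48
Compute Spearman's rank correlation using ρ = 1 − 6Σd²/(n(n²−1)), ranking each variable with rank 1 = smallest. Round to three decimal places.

0.679

Ranks of variable 1: 6, 3, 4, 2, 5, 7, 1
Ranks of variable 2: 5, 3, 6, 2, 7, 4, 1
d = r₁ − r₂: 1, 0, -2, 0, -2, 3, 0
d²: 1, 0, 4, 0, 4, 9, 0; Σd² = 18
ρ = 1 − 6·18/(7·48) = 1 − 108/336 = 0.679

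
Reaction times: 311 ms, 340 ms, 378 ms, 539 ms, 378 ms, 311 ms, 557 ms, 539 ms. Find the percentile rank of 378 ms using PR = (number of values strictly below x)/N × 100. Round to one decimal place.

N = 8.
Strictly below 378: 3. Equal to 378: 2.
PR = 3/8 × 100 = 37.5

37.5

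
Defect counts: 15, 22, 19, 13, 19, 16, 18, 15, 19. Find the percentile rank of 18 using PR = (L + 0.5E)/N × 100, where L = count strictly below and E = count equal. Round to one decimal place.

N = 9.
Strictly below 18: 4. Equal to 18: 1.
PR = (4 + 0.5·1)/9 × 100 = 50.0

50.0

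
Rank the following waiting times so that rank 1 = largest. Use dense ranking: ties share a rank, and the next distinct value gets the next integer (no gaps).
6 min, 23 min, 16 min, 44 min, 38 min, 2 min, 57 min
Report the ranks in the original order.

6, 4, 5, 2, 3, 7, 1

Sorted (descending): 57, 44, 38, 23, 16, 6, 2
No ties — each value takes its position as its rank.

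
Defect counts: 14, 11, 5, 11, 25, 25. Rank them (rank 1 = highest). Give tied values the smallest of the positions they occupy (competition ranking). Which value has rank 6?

5

Sorted (descending): 25, 25, 14, 11, 11, 5
The 2 values of 25 occupy positions 1–2 → each gets rank 1.
The 2 values of 11 occupy positions 4–5 → each gets rank 4.
Rank 6 → value 5.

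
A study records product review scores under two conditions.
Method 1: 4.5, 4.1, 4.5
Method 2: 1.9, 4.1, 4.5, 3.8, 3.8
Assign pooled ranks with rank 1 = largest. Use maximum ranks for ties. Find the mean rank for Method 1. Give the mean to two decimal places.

3.67

Sorted (descending): 4.5, 4.5, 4.5, 4.1, 4.1, 3.8, 3.8, 1.9
The 3 values of 4.5 occupy positions 1–3 → each gets rank 3.
The 2 values of 4.1 occupy positions 4–5 → each gets rank 5.
The 2 values of 3.8 occupy positions 6–7 → each gets rank 7.
Method 1 values → pooled ranks: 4.5→3, 4.1→5, 4.5→3
Mean rank = (3 + 5 + 3) / 3 = 3.67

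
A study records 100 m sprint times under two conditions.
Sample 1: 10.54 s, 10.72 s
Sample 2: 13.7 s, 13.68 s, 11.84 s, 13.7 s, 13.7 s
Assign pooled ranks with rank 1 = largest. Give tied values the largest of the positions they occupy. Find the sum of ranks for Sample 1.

Sorted (descending): 13.7, 13.7, 13.7, 13.68, 11.84, 10.72, 10.54
The 3 values of 13.7 occupy positions 1–3 → each gets rank 3.
Sample 1 values → pooled ranks: 10.54→7, 10.72→6
Rank sum = 7 + 6 = 13

13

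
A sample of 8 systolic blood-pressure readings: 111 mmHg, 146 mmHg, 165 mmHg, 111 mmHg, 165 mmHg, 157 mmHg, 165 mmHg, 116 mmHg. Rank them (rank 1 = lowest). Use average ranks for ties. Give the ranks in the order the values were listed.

1.5, 4, 7, 1.5, 7, 5, 7, 3

Sorted (ascending): 111, 111, 116, 146, 157, 165, 165, 165
The 2 values of 111 occupy positions 1–2 → average rank (1+2)/2 = 1.5.
The 3 values of 165 occupy positions 6–8 → average rank 7.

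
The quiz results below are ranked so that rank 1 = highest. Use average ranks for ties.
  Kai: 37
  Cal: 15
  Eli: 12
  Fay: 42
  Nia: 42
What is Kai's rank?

Sorted (descending): 42, 42, 37, 15, 12
The 2 values of 42 occupy positions 1–2 → average rank (1+2)/2 = 1.5.
Kai has value 37 → rank 3.

3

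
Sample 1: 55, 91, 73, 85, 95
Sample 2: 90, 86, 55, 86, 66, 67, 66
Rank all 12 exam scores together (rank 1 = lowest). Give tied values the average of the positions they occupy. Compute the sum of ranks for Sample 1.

37.5

Sorted (ascending): 55, 55, 66, 66, 67, 73, 85, 86, 86, 90, 91, 95
The 2 values of 55 occupy positions 1–2 → average rank (1+2)/2 = 1.5.
The 2 values of 66 occupy positions 3–4 → average rank (3+4)/2 = 3.5.
The 2 values of 86 occupy positions 8–9 → average rank (8+9)/2 = 8.5.
Sample 1 values → pooled ranks: 55→1.5, 91→11, 73→6, 85→7, 95→12
Rank sum = 1.5 + 11 + 6 + 7 + 12 = 37.5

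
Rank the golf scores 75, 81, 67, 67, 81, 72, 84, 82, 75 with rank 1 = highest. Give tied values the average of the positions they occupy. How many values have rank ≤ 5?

Sorted (descending): 84, 82, 81, 81, 75, 75, 72, 67, 67
The 2 values of 81 occupy positions 3–4 → average rank (3+4)/2 = 3.5.
The 2 values of 75 occupy positions 5–6 → average rank (5+6)/2 = 5.5.
The 2 values of 67 occupy positions 8–9 → average rank (8+9)/2 = 8.5.
Ranks ≤ 5: {1, 2, 3.5, 3.5} → 4 values.

4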